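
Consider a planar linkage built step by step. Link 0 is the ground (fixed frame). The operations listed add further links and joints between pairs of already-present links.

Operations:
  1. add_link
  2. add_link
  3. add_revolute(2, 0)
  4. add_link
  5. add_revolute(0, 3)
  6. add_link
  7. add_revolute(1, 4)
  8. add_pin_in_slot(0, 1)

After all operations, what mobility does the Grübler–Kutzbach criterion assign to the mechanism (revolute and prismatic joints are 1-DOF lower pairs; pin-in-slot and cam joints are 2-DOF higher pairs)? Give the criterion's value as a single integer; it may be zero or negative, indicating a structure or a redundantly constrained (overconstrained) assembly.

M = 5

ground; <1,0,0>
#1 <2,0,0>
#2 <3,0,0>
R:2↔0 J1 <3,1,0>
#3 <4,1,0>
R:0↔3 J1 <4,2,0>
#4 <5,2,0>
R:1↔4 J1 <5,3,0>
PS:0↔1 J2 <5,3,1>
3×4 − 2×3 − 1×1 = 5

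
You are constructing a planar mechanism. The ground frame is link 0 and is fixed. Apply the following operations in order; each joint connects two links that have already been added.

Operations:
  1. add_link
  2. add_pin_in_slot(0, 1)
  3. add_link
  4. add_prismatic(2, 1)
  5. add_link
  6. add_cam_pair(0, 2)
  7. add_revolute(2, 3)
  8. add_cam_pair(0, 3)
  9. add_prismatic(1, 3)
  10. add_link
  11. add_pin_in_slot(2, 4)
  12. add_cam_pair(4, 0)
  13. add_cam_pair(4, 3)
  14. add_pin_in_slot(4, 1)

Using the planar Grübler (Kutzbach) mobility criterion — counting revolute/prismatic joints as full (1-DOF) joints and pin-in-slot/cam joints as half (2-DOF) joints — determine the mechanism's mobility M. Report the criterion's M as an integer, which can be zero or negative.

M = -1

L=1 J1=0 J2=0
add link → L=2 J1=0 J2=0
PS@0,1 dof=2 J2 → L=2 J1=0 J2=1
add link → L=3 J1=0 J2=1
P@2,1 dof=1 J1 → L=3 J1=1 J2=1
add link → L=4 J1=1 J2=1
C@0,2 dof=2 J2 → L=4 J1=1 J2=2
R@2,3 dof=1 J1 → L=4 J1=2 J2=2
C@0,3 dof=2 J2 → L=4 J1=2 J2=3
P@1,3 dof=1 J1 → L=4 J1=3 J2=3
add link → L=5 J1=3 J2=3
PS@2,4 dof=2 J2 → L=5 J1=3 J2=4
C@4,0 dof=2 J2 → L=5 J1=3 J2=5
C@4,3 dof=2 J2 → L=5 J1=3 J2=6
PS@4,1 dof=2 J2 → L=5 J1=3 J2=7
M=3(L−1)−2J1−J2=3·4−2·3−7=-1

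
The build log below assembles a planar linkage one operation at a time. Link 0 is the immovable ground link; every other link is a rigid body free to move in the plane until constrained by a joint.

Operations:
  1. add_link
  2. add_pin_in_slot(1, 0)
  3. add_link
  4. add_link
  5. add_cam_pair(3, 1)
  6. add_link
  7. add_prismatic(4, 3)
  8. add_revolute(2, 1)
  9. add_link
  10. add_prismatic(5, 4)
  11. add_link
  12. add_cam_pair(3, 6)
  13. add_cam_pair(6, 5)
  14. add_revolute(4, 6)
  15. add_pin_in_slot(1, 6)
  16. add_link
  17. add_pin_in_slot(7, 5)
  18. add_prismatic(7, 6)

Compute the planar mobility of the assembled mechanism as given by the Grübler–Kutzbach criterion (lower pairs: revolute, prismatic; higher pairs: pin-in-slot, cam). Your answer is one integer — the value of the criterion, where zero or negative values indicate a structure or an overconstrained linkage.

(L,J1,J2)=(1,0,0); link0 fixed
link1: (2,0,0)
PS 1-0 [J2]: (2,0,1)
link2: (3,0,1)
link3: (4,0,1)
C 3-1 [J2]: (4,0,2)
link4: (5,0,2)
P 4-3 [J1]: (5,1,2)
R 2-1 [J1]: (5,2,2)
link5: (6,2,2)
P 5-4 [J1]: (6,3,2)
link6: (7,3,2)
C 3-6 [J2]: (7,3,3)
C 6-5 [J2]: (7,3,4)
R 4-6 [J1]: (7,4,4)
PS 1-6 [J2]: (7,4,5)
link7: (8,4,5)
PS 7-5 [J2]: (8,4,6)
P 7-6 [J1]: (8,5,6)
Grübler: 3·7 − 2·5 − 6 = 5

M = 5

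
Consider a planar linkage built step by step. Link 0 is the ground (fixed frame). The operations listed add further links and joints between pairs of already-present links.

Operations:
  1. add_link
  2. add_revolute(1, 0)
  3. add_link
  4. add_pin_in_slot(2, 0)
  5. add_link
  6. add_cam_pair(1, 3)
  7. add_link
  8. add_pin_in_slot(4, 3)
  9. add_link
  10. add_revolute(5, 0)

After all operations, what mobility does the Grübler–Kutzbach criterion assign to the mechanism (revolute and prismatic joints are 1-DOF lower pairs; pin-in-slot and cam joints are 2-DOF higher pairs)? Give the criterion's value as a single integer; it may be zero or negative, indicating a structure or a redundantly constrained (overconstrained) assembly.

M = 8

[1;0;0] (link 0 is ground)
L+ [2;0;0]
R(1,0)∈J1 [2;1;0]
L+ [3;1;0]
PS(2,0)∈J2 [3;1;1]
L+ [4;1;1]
C(1,3)∈J2 [4;1;2]
L+ [5;1;2]
PS(4,3)∈J2 [5;1;3]
L+ [6;1;3]
R(5,0)∈J1 [6;2;3]
mobility = 15 − 4 − 3 = 8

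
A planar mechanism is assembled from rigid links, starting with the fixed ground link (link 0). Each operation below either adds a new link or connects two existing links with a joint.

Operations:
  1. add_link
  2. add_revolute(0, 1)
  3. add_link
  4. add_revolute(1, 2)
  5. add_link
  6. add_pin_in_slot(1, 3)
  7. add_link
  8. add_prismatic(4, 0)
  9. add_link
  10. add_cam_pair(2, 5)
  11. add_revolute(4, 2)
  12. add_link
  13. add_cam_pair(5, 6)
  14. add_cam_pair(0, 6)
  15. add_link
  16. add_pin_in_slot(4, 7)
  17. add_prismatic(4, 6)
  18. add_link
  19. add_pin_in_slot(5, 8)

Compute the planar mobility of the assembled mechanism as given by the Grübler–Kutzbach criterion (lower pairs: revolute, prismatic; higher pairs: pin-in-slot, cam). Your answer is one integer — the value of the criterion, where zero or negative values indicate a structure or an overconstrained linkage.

ground; <1,0,0>
#1 <2,0,0>
R:0↔1 J1 <2,1,0>
#2 <3,1,0>
R:1↔2 J1 <3,2,0>
#3 <4,2,0>
PS:1↔3 J2 <4,2,1>
#4 <5,2,1>
P:4↔0 J1 <5,3,1>
#5 <6,3,1>
C:2↔5 J2 <6,3,2>
R:4↔2 J1 <6,4,2>
#6 <7,4,2>
C:5↔6 J2 <7,4,3>
C:0↔6 J2 <7,4,4>
#7 <8,4,4>
PS:4↔7 J2 <8,4,5>
P:4↔6 J1 <8,5,5>
#8 <9,5,5>
PS:5↔8 J2 <9,5,6>
3×8 − 2×5 − 1×6 = 8

M = 8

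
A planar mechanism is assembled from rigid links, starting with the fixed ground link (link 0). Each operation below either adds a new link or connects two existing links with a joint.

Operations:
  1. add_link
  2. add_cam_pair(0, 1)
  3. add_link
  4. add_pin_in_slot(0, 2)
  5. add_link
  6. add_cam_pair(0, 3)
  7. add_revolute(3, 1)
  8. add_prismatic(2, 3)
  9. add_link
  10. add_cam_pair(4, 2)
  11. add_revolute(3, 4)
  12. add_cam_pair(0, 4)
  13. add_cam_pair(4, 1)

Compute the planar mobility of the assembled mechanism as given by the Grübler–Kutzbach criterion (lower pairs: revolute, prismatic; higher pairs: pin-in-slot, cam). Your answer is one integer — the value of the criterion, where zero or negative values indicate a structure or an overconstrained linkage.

link 0 = ground. State L|J1|J2 = 1|0|0
+link1  2|0|0
C(0,1) f=2→J2  2|0|1
+link2  3|0|1
PS(0,2) f=2→J2  3|0|2
+link3  4|0|2
C(0,3) f=2→J2  4|0|3
R(3,1) f=1→J1  4|1|3
P(2,3) f=1→J1  4|2|3
+link4  5|2|3
C(4,2) f=2→J2  5|2|4
R(3,4) f=1→J1  5|3|4
C(0,4) f=2→J2  5|3|5
C(4,1) f=2→J2  5|3|6
M = 3(5−1)−2·3−6 = 12−6−6 = 0

M = 0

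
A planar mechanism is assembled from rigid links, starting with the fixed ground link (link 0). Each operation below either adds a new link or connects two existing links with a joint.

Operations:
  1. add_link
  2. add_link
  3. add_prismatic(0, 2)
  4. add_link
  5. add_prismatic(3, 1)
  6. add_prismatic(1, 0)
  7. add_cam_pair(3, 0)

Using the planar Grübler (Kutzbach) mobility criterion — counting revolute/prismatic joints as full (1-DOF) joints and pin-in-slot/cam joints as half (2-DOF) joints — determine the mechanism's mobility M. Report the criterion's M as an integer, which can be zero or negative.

M = 2

[1;0;0] (link 0 is ground)
L+ [2;0;0]
L+ [3;0;0]
P(0,2)∈J1 [3;1;0]
L+ [4;1;0]
P(3,1)∈J1 [4;2;0]
P(1,0)∈J1 [4;3;0]
C(3,0)∈J2 [4;3;1]
mobility = 9 − 6 − 1 = 2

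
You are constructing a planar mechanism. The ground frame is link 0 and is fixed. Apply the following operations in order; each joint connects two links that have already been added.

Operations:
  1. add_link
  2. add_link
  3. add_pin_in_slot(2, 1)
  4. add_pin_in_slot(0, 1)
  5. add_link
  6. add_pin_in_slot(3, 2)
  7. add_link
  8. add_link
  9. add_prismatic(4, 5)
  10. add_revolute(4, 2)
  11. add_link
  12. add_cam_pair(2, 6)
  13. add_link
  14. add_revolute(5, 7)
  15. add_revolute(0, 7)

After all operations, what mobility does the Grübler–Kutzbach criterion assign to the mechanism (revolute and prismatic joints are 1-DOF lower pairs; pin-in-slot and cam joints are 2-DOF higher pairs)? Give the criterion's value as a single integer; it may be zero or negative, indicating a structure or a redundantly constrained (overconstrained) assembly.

M = 9

L=1 J1=0 J2=0
add link → L=2 J1=0 J2=0
add link → L=3 J1=0 J2=0
PS@2,1 dof=2 J2 → L=3 J1=0 J2=1
PS@0,1 dof=2 J2 → L=3 J1=0 J2=2
add link → L=4 J1=0 J2=2
PS@3,2 dof=2 J2 → L=4 J1=0 J2=3
add link → L=5 J1=0 J2=3
add link → L=6 J1=0 J2=3
P@4,5 dof=1 J1 → L=6 J1=1 J2=3
R@4,2 dof=1 J1 → L=6 J1=2 J2=3
add link → L=7 J1=2 J2=3
C@2,6 dof=2 J2 → L=7 J1=2 J2=4
add link → L=8 J1=2 J2=4
R@5,7 dof=1 J1 → L=8 J1=3 J2=4
R@0,7 dof=1 J1 → L=8 J1=4 J2=4
M=3(L−1)−2J1−J2=3·7−2·4−4=9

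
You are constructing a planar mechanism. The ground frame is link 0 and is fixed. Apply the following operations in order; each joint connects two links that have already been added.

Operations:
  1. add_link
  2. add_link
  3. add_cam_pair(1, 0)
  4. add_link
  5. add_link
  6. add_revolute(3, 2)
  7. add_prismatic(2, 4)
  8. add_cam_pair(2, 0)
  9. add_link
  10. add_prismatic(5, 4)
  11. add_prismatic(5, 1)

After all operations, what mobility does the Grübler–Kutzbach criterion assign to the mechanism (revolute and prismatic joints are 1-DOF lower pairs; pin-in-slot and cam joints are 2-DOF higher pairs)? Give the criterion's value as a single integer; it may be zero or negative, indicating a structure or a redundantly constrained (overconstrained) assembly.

L=1 J1=0 J2=0
add link → L=2 J1=0 J2=0
add link → L=3 J1=0 J2=0
C@1,0 dof=2 J2 → L=3 J1=0 J2=1
add link → L=4 J1=0 J2=1
add link → L=5 J1=0 J2=1
R@3,2 dof=1 J1 → L=5 J1=1 J2=1
P@2,4 dof=1 J1 → L=5 J1=2 J2=1
C@2,0 dof=2 J2 → L=5 J1=2 J2=2
add link → L=6 J1=2 J2=2
P@5,4 dof=1 J1 → L=6 J1=3 J2=2
P@5,1 dof=1 J1 → L=6 J1=4 J2=2
M=3(L−1)−2J1−J2=3·5−2·4−2=5

M = 5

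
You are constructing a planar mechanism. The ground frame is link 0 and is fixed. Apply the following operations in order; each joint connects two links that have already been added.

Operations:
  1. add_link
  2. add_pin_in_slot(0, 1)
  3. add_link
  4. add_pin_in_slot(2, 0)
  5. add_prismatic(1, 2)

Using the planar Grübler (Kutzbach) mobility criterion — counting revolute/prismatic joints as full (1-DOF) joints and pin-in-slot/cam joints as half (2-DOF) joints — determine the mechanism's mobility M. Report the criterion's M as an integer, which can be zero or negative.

ground; <1,0,0>
#1 <2,0,0>
PS:0↔1 J2 <2,0,1>
#2 <3,0,1>
PS:2↔0 J2 <3,0,2>
P:1↔2 J1 <3,1,2>
3×2 − 2×1 − 1×2 = 2

M = 2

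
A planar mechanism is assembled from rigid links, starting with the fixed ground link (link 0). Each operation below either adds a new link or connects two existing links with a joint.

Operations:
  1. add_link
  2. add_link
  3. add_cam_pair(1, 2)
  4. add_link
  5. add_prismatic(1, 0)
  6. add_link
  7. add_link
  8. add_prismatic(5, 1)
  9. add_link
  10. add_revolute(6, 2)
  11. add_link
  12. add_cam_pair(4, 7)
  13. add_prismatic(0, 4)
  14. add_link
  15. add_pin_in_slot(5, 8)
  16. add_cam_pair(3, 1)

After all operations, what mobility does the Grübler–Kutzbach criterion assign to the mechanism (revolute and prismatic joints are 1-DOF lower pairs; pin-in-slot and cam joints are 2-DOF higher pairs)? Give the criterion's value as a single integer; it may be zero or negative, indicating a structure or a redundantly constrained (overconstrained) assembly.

[1;0;0] (link 0 is ground)
L+ [2;0;0]
L+ [3;0;0]
C(1,2)∈J2 [3;0;1]
L+ [4;0;1]
P(1,0)∈J1 [4;1;1]
L+ [5;1;1]
L+ [6;1;1]
P(5,1)∈J1 [6;2;1]
L+ [7;2;1]
R(6,2)∈J1 [7;3;1]
L+ [8;3;1]
C(4,7)∈J2 [8;3;2]
P(0,4)∈J1 [8;4;2]
L+ [9;4;2]
PS(5,8)∈J2 [9;4;3]
C(3,1)∈J2 [9;4;4]
mobility = 24 − 8 − 4 = 12

M = 12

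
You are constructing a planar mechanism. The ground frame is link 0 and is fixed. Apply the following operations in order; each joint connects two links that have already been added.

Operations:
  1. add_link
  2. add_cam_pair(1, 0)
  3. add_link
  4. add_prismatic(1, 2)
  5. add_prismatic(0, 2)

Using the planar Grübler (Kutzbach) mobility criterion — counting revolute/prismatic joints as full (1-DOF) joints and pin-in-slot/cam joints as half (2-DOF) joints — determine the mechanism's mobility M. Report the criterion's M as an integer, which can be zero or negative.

(L,J1,J2)=(1,0,0); link0 fixed
link1: (2,0,0)
C 1-0 [J2]: (2,0,1)
link2: (3,0,1)
P 1-2 [J1]: (3,1,1)
P 0-2 [J1]: (3,2,1)
Grübler: 3·2 − 2·2 − 1 = 1

M = 1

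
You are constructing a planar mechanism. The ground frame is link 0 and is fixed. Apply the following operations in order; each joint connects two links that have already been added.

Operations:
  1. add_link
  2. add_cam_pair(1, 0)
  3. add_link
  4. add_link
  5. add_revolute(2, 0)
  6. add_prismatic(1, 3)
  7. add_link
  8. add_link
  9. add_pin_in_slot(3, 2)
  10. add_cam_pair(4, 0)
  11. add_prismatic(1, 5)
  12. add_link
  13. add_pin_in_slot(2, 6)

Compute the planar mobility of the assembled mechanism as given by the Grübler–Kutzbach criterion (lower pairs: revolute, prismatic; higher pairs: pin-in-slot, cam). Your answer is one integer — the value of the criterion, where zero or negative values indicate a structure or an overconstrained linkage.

M = 8

(L,J1,J2)=(1,0,0); link0 fixed
link1: (2,0,0)
C 1-0 [J2]: (2,0,1)
link2: (3,0,1)
link3: (4,0,1)
R 2-0 [J1]: (4,1,1)
P 1-3 [J1]: (4,2,1)
link4: (5,2,1)
link5: (6,2,1)
PS 3-2 [J2]: (6,2,2)
C 4-0 [J2]: (6,2,3)
P 1-5 [J1]: (6,3,3)
link6: (7,3,3)
PS 2-6 [J2]: (7,3,4)
Grübler: 3·6 − 2·3 − 4 = 8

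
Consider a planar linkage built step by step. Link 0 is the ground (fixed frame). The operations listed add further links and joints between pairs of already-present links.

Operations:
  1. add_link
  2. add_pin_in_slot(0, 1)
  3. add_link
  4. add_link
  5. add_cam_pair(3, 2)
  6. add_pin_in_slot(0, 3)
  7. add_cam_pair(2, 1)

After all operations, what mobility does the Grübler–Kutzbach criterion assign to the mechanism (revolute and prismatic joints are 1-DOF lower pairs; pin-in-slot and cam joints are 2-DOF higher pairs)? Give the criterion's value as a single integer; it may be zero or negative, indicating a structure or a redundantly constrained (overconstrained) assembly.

M = 5

L=1 J1=0 J2=0
add link → L=2 J1=0 J2=0
PS@0,1 dof=2 J2 → L=2 J1=0 J2=1
add link → L=3 J1=0 J2=1
add link → L=4 J1=0 J2=1
C@3,2 dof=2 J2 → L=4 J1=0 J2=2
PS@0,3 dof=2 J2 → L=4 J1=0 J2=3
C@2,1 dof=2 J2 → L=4 J1=0 J2=4
M=3(L−1)−2J1−J2=3·3−2·0−4=5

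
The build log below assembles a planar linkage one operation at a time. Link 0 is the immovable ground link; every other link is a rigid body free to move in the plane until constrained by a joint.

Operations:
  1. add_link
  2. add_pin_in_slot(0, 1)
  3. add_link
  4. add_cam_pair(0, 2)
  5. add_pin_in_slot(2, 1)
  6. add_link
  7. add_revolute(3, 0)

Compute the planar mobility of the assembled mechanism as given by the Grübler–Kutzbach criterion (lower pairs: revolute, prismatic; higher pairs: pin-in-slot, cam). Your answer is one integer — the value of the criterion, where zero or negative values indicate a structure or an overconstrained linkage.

M = 4

ground; <1,0,0>
#1 <2,0,0>
PS:0↔1 J2 <2,0,1>
#2 <3,0,1>
C:0↔2 J2 <3,0,2>
PS:2↔1 J2 <3,0,3>
#3 <4,0,3>
R:3↔0 J1 <4,1,3>
3×3 − 2×1 − 1×3 = 4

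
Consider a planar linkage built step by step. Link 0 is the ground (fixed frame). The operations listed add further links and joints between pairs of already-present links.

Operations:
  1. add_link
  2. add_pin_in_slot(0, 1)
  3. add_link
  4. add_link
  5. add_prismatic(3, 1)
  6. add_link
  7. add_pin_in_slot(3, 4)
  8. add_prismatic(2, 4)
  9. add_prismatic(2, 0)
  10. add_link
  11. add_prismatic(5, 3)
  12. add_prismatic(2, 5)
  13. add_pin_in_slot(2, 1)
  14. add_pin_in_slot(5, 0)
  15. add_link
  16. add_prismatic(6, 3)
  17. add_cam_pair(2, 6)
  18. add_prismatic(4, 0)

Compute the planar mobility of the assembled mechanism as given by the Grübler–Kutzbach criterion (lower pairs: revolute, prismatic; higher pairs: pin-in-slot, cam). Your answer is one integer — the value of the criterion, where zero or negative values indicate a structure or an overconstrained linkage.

M = -1

[1;0;0] (link 0 is ground)
L+ [2;0;0]
PS(0,1)∈J2 [2;0;1]
L+ [3;0;1]
L+ [4;0;1]
P(3,1)∈J1 [4;1;1]
L+ [5;1;1]
PS(3,4)∈J2 [5;1;2]
P(2,4)∈J1 [5;2;2]
P(2,0)∈J1 [5;3;2]
L+ [6;3;2]
P(5,3)∈J1 [6;4;2]
P(2,5)∈J1 [6;5;2]
PS(2,1)∈J2 [6;5;3]
PS(5,0)∈J2 [6;5;4]
L+ [7;5;4]
P(6,3)∈J1 [7;6;4]
C(2,6)∈J2 [7;6;5]
P(4,0)∈J1 [7;7;5]
mobility = 18 − 14 − 5 = -1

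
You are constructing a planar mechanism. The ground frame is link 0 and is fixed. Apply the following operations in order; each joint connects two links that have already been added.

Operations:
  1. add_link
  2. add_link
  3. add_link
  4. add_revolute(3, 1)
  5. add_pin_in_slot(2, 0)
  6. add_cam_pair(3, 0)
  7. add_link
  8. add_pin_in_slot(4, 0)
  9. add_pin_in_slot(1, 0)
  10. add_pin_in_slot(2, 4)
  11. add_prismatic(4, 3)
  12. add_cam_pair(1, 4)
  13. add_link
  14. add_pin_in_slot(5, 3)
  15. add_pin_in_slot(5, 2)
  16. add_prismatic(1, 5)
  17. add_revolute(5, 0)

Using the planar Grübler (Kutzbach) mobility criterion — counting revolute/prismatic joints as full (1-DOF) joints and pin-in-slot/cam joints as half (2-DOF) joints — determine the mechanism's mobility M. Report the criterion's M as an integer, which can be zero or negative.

M = -1

L=1 J1=0 J2=0
add link → L=2 J1=0 J2=0
add link → L=3 J1=0 J2=0
add link → L=4 J1=0 J2=0
R@3,1 dof=1 J1 → L=4 J1=1 J2=0
PS@2,0 dof=2 J2 → L=4 J1=1 J2=1
C@3,0 dof=2 J2 → L=4 J1=1 J2=2
add link → L=5 J1=1 J2=2
PS@4,0 dof=2 J2 → L=5 J1=1 J2=3
PS@1,0 dof=2 J2 → L=5 J1=1 J2=4
PS@2,4 dof=2 J2 → L=5 J1=1 J2=5
P@4,3 dof=1 J1 → L=5 J1=2 J2=5
C@1,4 dof=2 J2 → L=5 J1=2 J2=6
add link → L=6 J1=2 J2=6
PS@5,3 dof=2 J2 → L=6 J1=2 J2=7
PS@5,2 dof=2 J2 → L=6 J1=2 J2=8
P@1,5 dof=1 J1 → L=6 J1=3 J2=8
R@5,0 dof=1 J1 → L=6 J1=4 J2=8
M=3(L−1)−2J1−J2=3·5−2·4−8=-1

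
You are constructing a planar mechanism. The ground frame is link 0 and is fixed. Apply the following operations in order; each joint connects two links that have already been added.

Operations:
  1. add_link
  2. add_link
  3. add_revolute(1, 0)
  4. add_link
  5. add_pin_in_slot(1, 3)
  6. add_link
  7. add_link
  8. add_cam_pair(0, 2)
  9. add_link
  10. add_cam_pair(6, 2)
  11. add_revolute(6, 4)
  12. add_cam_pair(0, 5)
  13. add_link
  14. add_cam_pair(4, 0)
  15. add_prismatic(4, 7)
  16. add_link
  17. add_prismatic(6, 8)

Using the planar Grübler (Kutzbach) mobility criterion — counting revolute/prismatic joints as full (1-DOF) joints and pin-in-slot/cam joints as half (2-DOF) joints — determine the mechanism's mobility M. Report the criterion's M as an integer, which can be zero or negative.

M = 11

ground; <1,0,0>
#1 <2,0,0>
#2 <3,0,0>
R:1↔0 J1 <3,1,0>
#3 <4,1,0>
PS:1↔3 J2 <4,1,1>
#4 <5,1,1>
#5 <6,1,1>
C:0↔2 J2 <6,1,2>
#6 <7,1,2>
C:6↔2 J2 <7,1,3>
R:6↔4 J1 <7,2,3>
C:0↔5 J2 <7,2,4>
#7 <8,2,4>
C:4↔0 J2 <8,2,5>
P:4↔7 J1 <8,3,5>
#8 <9,3,5>
P:6↔8 J1 <9,4,5>
3×8 − 2×4 − 1×5 = 11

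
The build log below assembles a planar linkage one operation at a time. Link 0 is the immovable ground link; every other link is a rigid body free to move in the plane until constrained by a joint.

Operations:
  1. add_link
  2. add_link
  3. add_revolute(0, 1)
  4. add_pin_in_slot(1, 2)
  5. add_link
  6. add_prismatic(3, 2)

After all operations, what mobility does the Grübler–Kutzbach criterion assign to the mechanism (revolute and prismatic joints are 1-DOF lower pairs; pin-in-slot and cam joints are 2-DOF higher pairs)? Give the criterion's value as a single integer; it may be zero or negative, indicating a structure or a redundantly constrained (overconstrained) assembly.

M = 4

[1;0;0] (link 0 is ground)
L+ [2;0;0]
L+ [3;0;0]
R(0,1)∈J1 [3;1;0]
PS(1,2)∈J2 [3;1;1]
L+ [4;1;1]
P(3,2)∈J1 [4;2;1]
mobility = 9 − 4 − 1 = 4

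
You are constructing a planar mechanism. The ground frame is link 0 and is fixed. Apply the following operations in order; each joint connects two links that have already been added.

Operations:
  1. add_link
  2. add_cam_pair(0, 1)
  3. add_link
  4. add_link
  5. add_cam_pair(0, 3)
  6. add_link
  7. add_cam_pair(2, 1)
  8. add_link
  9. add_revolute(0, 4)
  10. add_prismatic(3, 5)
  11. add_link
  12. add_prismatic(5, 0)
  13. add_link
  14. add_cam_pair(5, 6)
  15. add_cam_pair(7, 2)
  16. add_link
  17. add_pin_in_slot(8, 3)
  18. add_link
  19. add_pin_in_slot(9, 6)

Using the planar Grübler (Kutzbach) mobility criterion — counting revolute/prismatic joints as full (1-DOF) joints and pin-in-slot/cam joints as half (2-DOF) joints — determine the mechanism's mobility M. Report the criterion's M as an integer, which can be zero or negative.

M = 14

(L,J1,J2)=(1,0,0); link0 fixed
link1: (2,0,0)
C 0-1 [J2]: (2,0,1)
link2: (3,0,1)
link3: (4,0,1)
C 0-3 [J2]: (4,0,2)
link4: (5,0,2)
C 2-1 [J2]: (5,0,3)
link5: (6,0,3)
R 0-4 [J1]: (6,1,3)
P 3-5 [J1]: (6,2,3)
link6: (7,2,3)
P 5-0 [J1]: (7,3,3)
link7: (8,3,3)
C 5-6 [J2]: (8,3,4)
C 7-2 [J2]: (8,3,5)
link8: (9,3,5)
PS 8-3 [J2]: (9,3,6)
link9: (10,3,6)
PS 9-6 [J2]: (10,3,7)
Grübler: 3·9 − 2·3 − 7 = 14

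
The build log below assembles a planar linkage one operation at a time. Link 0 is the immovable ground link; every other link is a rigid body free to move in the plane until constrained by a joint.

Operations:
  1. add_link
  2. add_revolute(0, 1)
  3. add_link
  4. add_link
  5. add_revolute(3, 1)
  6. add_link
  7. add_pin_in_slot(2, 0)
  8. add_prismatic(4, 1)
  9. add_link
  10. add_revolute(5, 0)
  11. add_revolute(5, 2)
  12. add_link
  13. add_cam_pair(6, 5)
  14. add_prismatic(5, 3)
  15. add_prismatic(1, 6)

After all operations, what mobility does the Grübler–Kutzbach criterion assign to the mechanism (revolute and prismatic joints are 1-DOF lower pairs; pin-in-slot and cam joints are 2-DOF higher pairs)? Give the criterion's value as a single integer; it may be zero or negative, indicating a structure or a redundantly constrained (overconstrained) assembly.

ground; <1,0,0>
#1 <2,0,0>
R:0↔1 J1 <2,1,0>
#2 <3,1,0>
#3 <4,1,0>
R:3↔1 J1 <4,2,0>
#4 <5,2,0>
PS:2↔0 J2 <5,2,1>
P:4↔1 J1 <5,3,1>
#5 <6,3,1>
R:5↔0 J1 <6,4,1>
R:5↔2 J1 <6,5,1>
#6 <7,5,1>
C:6↔5 J2 <7,5,2>
P:5↔3 J1 <7,6,2>
P:1↔6 J1 <7,7,2>
3×6 − 2×7 − 1×2 = 2

M = 2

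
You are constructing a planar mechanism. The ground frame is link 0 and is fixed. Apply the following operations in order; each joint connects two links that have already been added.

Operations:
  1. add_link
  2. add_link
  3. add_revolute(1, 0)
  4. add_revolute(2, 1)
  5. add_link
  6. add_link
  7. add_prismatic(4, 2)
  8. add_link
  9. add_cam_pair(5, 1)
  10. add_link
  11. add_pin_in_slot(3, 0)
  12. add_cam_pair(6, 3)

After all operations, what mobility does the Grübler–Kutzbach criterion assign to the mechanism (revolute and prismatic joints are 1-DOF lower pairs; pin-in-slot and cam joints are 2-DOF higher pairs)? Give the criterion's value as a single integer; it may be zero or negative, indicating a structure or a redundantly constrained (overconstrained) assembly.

M = 9

(L,J1,J2)=(1,0,0); link0 fixed
link1: (2,0,0)
link2: (3,0,0)
R 1-0 [J1]: (3,1,0)
R 2-1 [J1]: (3,2,0)
link3: (4,2,0)
link4: (5,2,0)
P 4-2 [J1]: (5,3,0)
link5: (6,3,0)
C 5-1 [J2]: (6,3,1)
link6: (7,3,1)
PS 3-0 [J2]: (7,3,2)
C 6-3 [J2]: (7,3,3)
Grübler: 3·6 − 2·3 − 3 = 9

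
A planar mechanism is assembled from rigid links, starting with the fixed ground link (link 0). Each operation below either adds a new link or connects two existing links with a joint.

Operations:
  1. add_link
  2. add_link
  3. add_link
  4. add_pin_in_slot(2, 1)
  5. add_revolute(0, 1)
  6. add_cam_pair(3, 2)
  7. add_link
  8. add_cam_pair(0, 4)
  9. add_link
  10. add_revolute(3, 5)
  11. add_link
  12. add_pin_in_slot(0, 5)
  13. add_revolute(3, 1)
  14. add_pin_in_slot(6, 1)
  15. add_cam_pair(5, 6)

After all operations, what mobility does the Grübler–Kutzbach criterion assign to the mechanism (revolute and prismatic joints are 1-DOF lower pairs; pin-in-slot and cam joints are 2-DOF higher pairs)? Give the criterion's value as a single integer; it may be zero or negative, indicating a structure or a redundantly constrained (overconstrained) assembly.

(L,J1,J2)=(1,0,0); link0 fixed
link1: (2,0,0)
link2: (3,0,0)
link3: (4,0,0)
PS 2-1 [J2]: (4,0,1)
R 0-1 [J1]: (4,1,1)
C 3-2 [J2]: (4,1,2)
link4: (5,1,2)
C 0-4 [J2]: (5,1,3)
link5: (6,1,3)
R 3-5 [J1]: (6,2,3)
link6: (7,2,3)
PS 0-5 [J2]: (7,2,4)
R 3-1 [J1]: (7,3,4)
PS 6-1 [J2]: (7,3,5)
C 5-6 [J2]: (7,3,6)
Grübler: 3·6 − 2·3 − 6 = 6

M = 6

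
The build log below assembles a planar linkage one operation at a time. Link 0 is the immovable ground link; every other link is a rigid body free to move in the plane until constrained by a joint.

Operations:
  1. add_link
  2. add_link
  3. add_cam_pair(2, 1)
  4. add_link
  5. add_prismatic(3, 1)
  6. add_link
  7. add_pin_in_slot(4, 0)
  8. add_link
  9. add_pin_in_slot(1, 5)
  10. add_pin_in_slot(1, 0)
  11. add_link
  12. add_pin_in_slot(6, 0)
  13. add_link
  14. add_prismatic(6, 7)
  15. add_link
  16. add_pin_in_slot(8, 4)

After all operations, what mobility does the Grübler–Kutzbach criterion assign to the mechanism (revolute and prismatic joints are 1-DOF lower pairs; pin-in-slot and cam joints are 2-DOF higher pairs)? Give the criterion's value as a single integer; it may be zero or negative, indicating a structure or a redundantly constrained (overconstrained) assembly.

L=1 J1=0 J2=0
add link → L=2 J1=0 J2=0
add link → L=3 J1=0 J2=0
C@2,1 dof=2 J2 → L=3 J1=0 J2=1
add link → L=4 J1=0 J2=1
P@3,1 dof=1 J1 → L=4 J1=1 J2=1
add link → L=5 J1=1 J2=1
PS@4,0 dof=2 J2 → L=5 J1=1 J2=2
add link → L=6 J1=1 J2=2
PS@1,5 dof=2 J2 → L=6 J1=1 J2=3
PS@1,0 dof=2 J2 → L=6 J1=1 J2=4
add link → L=7 J1=1 J2=4
PS@6,0 dof=2 J2 → L=7 J1=1 J2=5
add link → L=8 J1=1 J2=5
P@6,7 dof=1 J1 → L=8 J1=2 J2=5
add link → L=9 J1=2 J2=5
PS@8,4 dof=2 J2 → L=9 J1=2 J2=6
M=3(L−1)−2J1−J2=3·8−2·2−6=14

M = 14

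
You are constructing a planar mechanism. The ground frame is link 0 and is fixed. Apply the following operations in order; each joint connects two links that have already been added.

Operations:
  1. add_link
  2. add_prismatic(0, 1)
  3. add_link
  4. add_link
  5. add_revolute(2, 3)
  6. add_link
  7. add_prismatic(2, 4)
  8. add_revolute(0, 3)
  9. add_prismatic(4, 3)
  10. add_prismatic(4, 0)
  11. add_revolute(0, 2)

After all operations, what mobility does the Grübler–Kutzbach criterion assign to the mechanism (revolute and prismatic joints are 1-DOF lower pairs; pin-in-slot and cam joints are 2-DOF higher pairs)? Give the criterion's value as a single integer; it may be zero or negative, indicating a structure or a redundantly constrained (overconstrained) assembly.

M = -2

link 0 = ground. State L|J1|J2 = 1|0|0
+link1  2|0|0
P(0,1) f=1→J1  2|1|0
+link2  3|1|0
+link3  4|1|0
R(2,3) f=1→J1  4|2|0
+link4  5|2|0
P(2,4) f=1→J1  5|3|0
R(0,3) f=1→J1  5|4|0
P(4,3) f=1→J1  5|5|0
P(4,0) f=1→J1  5|6|0
R(0,2) f=1→J1  5|7|0
M = 3(5−1)−2·7−0 = 12−14−0 = -2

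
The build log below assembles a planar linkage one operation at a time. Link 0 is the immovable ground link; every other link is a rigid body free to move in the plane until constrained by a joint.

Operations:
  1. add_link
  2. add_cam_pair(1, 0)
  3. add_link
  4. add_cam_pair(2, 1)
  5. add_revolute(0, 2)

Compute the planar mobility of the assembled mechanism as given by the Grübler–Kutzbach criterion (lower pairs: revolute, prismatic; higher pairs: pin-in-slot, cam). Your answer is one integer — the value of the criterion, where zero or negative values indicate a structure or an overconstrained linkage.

link 0 = ground. State L|J1|J2 = 1|0|0
+link1  2|0|0
C(1,0) f=2→J2  2|0|1
+link2  3|0|1
C(2,1) f=2→J2  3|0|2
R(0,2) f=1→J1  3|1|2
M = 3(3−1)−2·1−2 = 6−2−2 = 2

M = 2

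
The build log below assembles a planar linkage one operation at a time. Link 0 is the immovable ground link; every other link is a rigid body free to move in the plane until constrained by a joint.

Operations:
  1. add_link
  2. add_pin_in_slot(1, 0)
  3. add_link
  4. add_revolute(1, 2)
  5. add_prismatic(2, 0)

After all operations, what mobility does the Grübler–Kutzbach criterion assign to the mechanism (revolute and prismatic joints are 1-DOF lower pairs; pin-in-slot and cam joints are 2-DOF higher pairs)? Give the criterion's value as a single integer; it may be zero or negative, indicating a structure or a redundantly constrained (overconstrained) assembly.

L=1 J1=0 J2=0
add link → L=2 J1=0 J2=0
PS@1,0 dof=2 J2 → L=2 J1=0 J2=1
add link → L=3 J1=0 J2=1
R@1,2 dof=1 J1 → L=3 J1=1 J2=1
P@2,0 dof=1 J1 → L=3 J1=2 J2=1
M=3(L−1)−2J1−J2=3·2−2·2−1=1

M = 1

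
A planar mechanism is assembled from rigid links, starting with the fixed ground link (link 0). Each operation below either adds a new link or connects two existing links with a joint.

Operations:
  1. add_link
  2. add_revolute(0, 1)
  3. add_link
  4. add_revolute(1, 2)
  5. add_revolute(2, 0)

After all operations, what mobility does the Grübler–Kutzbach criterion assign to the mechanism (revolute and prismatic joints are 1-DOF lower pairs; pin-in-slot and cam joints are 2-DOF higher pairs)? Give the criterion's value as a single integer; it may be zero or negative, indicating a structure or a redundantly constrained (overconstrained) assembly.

M = 0

link 0 = ground. State L|J1|J2 = 1|0|0
+link1  2|0|0
R(0,1) f=1→J1  2|1|0
+link2  3|1|0
R(1,2) f=1→J1  3|2|0
R(2,0) f=1→J1  3|3|0
M = 3(3−1)−2·3−0 = 6−6−0 = 0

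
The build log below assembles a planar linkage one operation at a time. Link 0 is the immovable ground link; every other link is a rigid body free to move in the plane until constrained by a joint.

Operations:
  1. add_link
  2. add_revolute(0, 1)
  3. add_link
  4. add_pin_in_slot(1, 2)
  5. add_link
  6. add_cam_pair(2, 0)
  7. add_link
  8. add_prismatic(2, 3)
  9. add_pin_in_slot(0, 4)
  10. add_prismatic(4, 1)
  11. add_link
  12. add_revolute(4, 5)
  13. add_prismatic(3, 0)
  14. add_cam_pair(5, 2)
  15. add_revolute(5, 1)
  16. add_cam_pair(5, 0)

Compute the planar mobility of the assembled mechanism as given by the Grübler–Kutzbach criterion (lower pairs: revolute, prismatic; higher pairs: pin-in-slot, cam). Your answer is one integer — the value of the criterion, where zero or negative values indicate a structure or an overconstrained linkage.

[1;0;0] (link 0 is ground)
L+ [2;0;0]
R(0,1)∈J1 [2;1;0]
L+ [3;1;0]
PS(1,2)∈J2 [3;1;1]
L+ [4;1;1]
C(2,0)∈J2 [4;1;2]
L+ [5;1;2]
P(2,3)∈J1 [5;2;2]
PS(0,4)∈J2 [5;2;3]
P(4,1)∈J1 [5;3;3]
L+ [6;3;3]
R(4,5)∈J1 [6;4;3]
P(3,0)∈J1 [6;5;3]
C(5,2)∈J2 [6;5;4]
R(5,1)∈J1 [6;6;4]
C(5,0)∈J2 [6;6;5]
mobility = 15 − 12 − 5 = -2

M = -2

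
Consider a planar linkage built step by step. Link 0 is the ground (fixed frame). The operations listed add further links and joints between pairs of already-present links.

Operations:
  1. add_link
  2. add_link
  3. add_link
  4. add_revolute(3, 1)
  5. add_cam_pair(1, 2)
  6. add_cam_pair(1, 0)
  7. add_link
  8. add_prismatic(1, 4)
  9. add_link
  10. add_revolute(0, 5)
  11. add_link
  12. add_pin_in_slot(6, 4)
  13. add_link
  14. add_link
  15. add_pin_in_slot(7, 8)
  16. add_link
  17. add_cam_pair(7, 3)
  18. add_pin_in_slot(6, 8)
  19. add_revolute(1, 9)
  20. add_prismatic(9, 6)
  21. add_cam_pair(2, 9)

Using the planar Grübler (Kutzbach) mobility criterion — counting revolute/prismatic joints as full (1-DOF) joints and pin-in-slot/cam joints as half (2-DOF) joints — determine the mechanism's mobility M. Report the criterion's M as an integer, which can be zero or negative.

M = 10

link 0 = ground. State L|J1|J2 = 1|0|0
+link1  2|0|0
+link2  3|0|0
+link3  4|0|0
R(3,1) f=1→J1  4|1|0
C(1,2) f=2→J2  4|1|1
C(1,0) f=2→J2  4|1|2
+link4  5|1|2
P(1,4) f=1→J1  5|2|2
+link5  6|2|2
R(0,5) f=1→J1  6|3|2
+link6  7|3|2
PS(6,4) f=2→J2  7|3|3
+link7  8|3|3
+link8  9|3|3
PS(7,8) f=2→J2  9|3|4
+link9  10|3|4
C(7,3) f=2→J2  10|3|5
PS(6,8) f=2→J2  10|3|6
R(1,9) f=1→J1  10|4|6
P(9,6) f=1→J1  10|5|6
C(2,9) f=2→J2  10|5|7
M = 3(10−1)−2·5−7 = 27−10−7 = 10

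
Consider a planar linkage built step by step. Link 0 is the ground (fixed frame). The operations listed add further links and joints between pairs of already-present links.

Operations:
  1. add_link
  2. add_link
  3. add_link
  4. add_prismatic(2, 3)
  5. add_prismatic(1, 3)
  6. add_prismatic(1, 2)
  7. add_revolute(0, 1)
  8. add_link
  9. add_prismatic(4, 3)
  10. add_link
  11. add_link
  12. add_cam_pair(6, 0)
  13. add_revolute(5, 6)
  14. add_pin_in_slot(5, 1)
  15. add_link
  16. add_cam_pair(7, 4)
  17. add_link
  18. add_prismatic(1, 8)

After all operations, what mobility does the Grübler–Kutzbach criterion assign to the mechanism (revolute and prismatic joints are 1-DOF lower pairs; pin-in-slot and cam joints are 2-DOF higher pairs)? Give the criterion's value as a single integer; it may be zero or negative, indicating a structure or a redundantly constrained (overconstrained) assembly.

M = 7

L=1 J1=0 J2=0
add link → L=2 J1=0 J2=0
add link → L=3 J1=0 J2=0
add link → L=4 J1=0 J2=0
P@2,3 dof=1 J1 → L=4 J1=1 J2=0
P@1,3 dof=1 J1 → L=4 J1=2 J2=0
P@1,2 dof=1 J1 → L=4 J1=3 J2=0
R@0,1 dof=1 J1 → L=4 J1=4 J2=0
add link → L=5 J1=4 J2=0
P@4,3 dof=1 J1 → L=5 J1=5 J2=0
add link → L=6 J1=5 J2=0
add link → L=7 J1=5 J2=0
C@6,0 dof=2 J2 → L=7 J1=5 J2=1
R@5,6 dof=1 J1 → L=7 J1=6 J2=1
PS@5,1 dof=2 J2 → L=7 J1=6 J2=2
add link → L=8 J1=6 J2=2
C@7,4 dof=2 J2 → L=8 J1=6 J2=3
add link → L=9 J1=6 J2=3
P@1,8 dof=1 J1 → L=9 J1=7 J2=3
M=3(L−1)−2J1−J2=3·8−2·7−3=7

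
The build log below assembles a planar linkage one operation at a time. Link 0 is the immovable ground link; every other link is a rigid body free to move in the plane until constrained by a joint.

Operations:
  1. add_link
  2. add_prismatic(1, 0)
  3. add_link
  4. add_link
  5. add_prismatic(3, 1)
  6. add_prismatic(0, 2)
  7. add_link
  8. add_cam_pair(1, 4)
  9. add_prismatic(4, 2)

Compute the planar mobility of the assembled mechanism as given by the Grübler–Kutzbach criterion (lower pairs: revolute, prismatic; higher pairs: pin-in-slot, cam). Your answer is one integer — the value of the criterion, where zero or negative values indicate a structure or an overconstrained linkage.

M = 3

link 0 = ground. State L|J1|J2 = 1|0|0
+link1  2|0|0
P(1,0) f=1→J1  2|1|0
+link2  3|1|0
+link3  4|1|0
P(3,1) f=1→J1  4|2|0
P(0,2) f=1→J1  4|3|0
+link4  5|3|0
C(1,4) f=2→J2  5|3|1
P(4,2) f=1→J1  5|4|1
M = 3(5−1)−2·4−1 = 12−8−1 = 3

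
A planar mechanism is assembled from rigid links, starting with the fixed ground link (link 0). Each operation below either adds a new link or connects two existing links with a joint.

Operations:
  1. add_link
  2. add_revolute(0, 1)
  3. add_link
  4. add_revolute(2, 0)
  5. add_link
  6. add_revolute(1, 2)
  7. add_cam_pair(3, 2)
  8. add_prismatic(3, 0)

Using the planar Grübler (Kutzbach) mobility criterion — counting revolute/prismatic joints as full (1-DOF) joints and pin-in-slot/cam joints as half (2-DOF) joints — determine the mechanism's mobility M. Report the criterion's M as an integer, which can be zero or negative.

[1;0;0] (link 0 is ground)
L+ [2;0;0]
R(0,1)∈J1 [2;1;0]
L+ [3;1;0]
R(2,0)∈J1 [3;2;0]
L+ [4;2;0]
R(1,2)∈J1 [4;3;0]
C(3,2)∈J2 [4;3;1]
P(3,0)∈J1 [4;4;1]
mobility = 9 − 8 − 1 = 0

M = 0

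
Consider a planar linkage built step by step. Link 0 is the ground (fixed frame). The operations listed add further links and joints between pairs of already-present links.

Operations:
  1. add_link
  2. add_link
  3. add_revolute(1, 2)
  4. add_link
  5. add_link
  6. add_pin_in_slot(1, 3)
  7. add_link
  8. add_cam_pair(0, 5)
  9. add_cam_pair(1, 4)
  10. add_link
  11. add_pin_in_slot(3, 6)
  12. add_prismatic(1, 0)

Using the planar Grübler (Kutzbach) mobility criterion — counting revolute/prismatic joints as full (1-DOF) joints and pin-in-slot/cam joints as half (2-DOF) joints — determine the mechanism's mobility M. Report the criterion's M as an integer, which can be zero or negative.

L=1 J1=0 J2=0
add link → L=2 J1=0 J2=0
add link → L=3 J1=0 J2=0
R@1,2 dof=1 J1 → L=3 J1=1 J2=0
add link → L=4 J1=1 J2=0
add link → L=5 J1=1 J2=0
PS@1,3 dof=2 J2 → L=5 J1=1 J2=1
add link → L=6 J1=1 J2=1
C@0,5 dof=2 J2 → L=6 J1=1 J2=2
C@1,4 dof=2 J2 → L=6 J1=1 J2=3
add link → L=7 J1=1 J2=3
PS@3,6 dof=2 J2 → L=7 J1=1 J2=4
P@1,0 dof=1 J1 → L=7 J1=2 J2=4
M=3(L−1)−2J1−J2=3·6−2·2−4=10

M = 10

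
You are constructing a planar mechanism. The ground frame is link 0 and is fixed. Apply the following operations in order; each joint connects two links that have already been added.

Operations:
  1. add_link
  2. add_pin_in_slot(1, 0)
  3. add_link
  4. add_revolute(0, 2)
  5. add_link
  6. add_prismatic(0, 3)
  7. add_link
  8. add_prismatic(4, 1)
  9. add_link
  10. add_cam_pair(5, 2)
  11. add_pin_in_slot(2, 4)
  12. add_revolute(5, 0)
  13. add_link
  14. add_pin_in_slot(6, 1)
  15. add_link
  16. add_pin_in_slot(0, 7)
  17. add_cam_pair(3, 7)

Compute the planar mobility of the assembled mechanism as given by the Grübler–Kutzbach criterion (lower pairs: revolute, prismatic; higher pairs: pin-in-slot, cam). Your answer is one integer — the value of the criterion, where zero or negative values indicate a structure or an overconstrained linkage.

M = 7

[1;0;0] (link 0 is ground)
L+ [2;0;0]
PS(1,0)∈J2 [2;0;1]
L+ [3;0;1]
R(0,2)∈J1 [3;1;1]
L+ [4;1;1]
P(0,3)∈J1 [4;2;1]
L+ [5;2;1]
P(4,1)∈J1 [5;3;1]
L+ [6;3;1]
C(5,2)∈J2 [6;3;2]
PS(2,4)∈J2 [6;3;3]
R(5,0)∈J1 [6;4;3]
L+ [7;4;3]
PS(6,1)∈J2 [7;4;4]
L+ [8;4;4]
PS(0,7)∈J2 [8;4;5]
C(3,7)∈J2 [8;4;6]
mobility = 21 − 8 − 6 = 7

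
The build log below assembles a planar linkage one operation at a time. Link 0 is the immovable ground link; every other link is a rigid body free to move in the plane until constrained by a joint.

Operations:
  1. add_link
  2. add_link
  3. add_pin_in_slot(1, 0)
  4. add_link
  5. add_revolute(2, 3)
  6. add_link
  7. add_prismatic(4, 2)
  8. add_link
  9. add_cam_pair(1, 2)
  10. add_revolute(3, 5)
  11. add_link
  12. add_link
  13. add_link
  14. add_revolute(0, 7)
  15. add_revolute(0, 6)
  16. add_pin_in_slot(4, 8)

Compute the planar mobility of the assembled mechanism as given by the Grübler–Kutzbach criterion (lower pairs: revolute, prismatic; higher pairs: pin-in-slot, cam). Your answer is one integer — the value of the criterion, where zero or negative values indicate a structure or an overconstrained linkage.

L=1 J1=0 J2=0
add link → L=2 J1=0 J2=0
add link → L=3 J1=0 J2=0
PS@1,0 dof=2 J2 → L=3 J1=0 J2=1
add link → L=4 J1=0 J2=1
R@2,3 dof=1 J1 → L=4 J1=1 J2=1
add link → L=5 J1=1 J2=1
P@4,2 dof=1 J1 → L=5 J1=2 J2=1
add link → L=6 J1=2 J2=1
C@1,2 dof=2 J2 → L=6 J1=2 J2=2
R@3,5 dof=1 J1 → L=6 J1=3 J2=2
add link → L=7 J1=3 J2=2
add link → L=8 J1=3 J2=2
add link → L=9 J1=3 J2=2
R@0,7 dof=1 J1 → L=9 J1=4 J2=2
R@0,6 dof=1 J1 → L=9 J1=5 J2=2
PS@4,8 dof=2 J2 → L=9 J1=5 J2=3
M=3(L−1)−2J1−J2=3·8−2·5−3=11

M = 11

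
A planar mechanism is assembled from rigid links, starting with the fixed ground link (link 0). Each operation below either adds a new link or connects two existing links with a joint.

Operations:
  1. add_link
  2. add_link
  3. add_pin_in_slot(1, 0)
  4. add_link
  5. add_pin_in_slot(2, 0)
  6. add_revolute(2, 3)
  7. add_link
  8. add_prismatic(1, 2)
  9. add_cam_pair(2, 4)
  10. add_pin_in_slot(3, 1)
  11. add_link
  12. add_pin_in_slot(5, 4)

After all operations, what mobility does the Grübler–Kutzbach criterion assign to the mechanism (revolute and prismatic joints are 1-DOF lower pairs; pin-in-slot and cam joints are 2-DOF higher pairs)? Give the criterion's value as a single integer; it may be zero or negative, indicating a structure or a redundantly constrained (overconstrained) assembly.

[1;0;0] (link 0 is ground)
L+ [2;0;0]
L+ [3;0;0]
PS(1,0)∈J2 [3;0;1]
L+ [4;0;1]
PS(2,0)∈J2 [4;0;2]
R(2,3)∈J1 [4;1;2]
L+ [5;1;2]
P(1,2)∈J1 [5;2;2]
C(2,4)∈J2 [5;2;3]
PS(3,1)∈J2 [5;2;4]
L+ [6;2;4]
PS(5,4)∈J2 [6;2;5]
mobility = 15 − 4 − 5 = 6

M = 6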